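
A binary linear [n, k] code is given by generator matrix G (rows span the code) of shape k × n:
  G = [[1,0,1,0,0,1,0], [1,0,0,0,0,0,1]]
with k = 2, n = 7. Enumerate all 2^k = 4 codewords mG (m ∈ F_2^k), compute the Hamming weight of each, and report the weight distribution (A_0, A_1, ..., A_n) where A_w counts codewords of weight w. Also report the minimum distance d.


Weight distribution: A_0 = 1, A_2 = 1, A_3 = 2. Minimum distance d = 2.

Enumerate all 2^2 = 4 messages m ∈ F_2^2.
For each, compute codeword c = mG in F_2^7, then tally its weight.
  m = 00 → c = 0000000, weight = 0.
  m = 10 → c = 1010010, weight = 3.
  m = 01 → c = 1000001, weight = 2.
  m = 11 → c = 0010011, weight = 3.
Tally weights:
  weight 0: 1 codewords.
  weight 2: 1 codewords.
  weight 3: 2 codewords.
Minimum distance d = smallest w > 0 with A_w > 0 = 2.
Sanity: Σ A_w = 4 = 2^2 = 4 ✓.


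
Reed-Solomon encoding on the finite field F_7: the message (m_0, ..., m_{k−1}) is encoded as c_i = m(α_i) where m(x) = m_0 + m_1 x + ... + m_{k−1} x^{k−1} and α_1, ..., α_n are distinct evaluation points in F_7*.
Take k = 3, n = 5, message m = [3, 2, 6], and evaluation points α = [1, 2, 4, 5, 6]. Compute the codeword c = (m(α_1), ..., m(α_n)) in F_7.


c = [4, 3, 2, 2, 0]

Message polynomial: m(x) = 3 + 2·x + 6·x^2 (mod 7).
For each evaluation point α_i, compute m(α_i) mod 7:
  α_1 = 1: Horner steps 6 → 1 → 4, so m(1) = 4.
  α_2 = 2: Horner steps 6 → 0 → 3, so m(2) = 3.
  α_3 = 4: Horner steps 6 → 5 → 2, so m(4) = 2.
  α_4 = 5: Horner steps 6 → 4 → 2, so m(5) = 2.
  α_5 = 6: Horner steps 6 → 3 → 0, so m(6) = 0.
Codeword c = [4, 3, 2, 2, 0] ∈ F_7^5.


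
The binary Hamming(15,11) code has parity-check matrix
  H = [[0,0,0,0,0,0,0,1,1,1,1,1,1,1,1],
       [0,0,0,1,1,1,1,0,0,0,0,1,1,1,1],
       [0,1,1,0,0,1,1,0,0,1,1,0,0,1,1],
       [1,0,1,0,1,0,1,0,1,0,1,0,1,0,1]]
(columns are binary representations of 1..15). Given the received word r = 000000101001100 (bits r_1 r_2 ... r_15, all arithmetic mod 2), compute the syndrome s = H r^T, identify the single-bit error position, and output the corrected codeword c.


s = (1, 1, 1, 1)^T, error position = 15, corrected codeword c = 000000101001101

Compute s = H r^T mod 2 one row at a time:
  s_1 = 0 + 1 + 0 + 0 + 1 + 1 + 0 + 0 = 3 ≡ 1 (mod 2).
  s_2 = 0 + 0 + 0 + 1 + 1 + 1 + 0 + 0 = 3 ≡ 1 (mod 2).
  s_3 = 0 + 0 + 0 + 1 + 0 + 0 + 0 + 0 = 1 ≡ 1 (mod 2).
  s_4 = 0 + 0 + 0 + 1 + 1 + 0 + 1 + 0 = 3 ≡ 1 (mod 2).
s = (1, 1, 1, 1)^T — this equals column 15 of H (binary 1111), so error is at position 15.
Correct: flip bit 15 of r = 000000101001100 to get c = 000000101001101.


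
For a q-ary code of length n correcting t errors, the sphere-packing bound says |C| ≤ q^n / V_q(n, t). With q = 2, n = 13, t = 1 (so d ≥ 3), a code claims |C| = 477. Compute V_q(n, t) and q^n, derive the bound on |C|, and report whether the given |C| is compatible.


V_q(n, t) = 14, q^n = 8192, Hamming bound = 585, |C| = 477 ≤ bound (satisfied).

Step 1: Compute V_q(n, t) = Σ_{j=0}^1 C(n, j) (q−1)^j.
  j = 0: C(13,0)·(1)^0 = 1·1 = 1.
  j = 1: C(13,1)·(1)^1 = 13·1 = 13.
  V_q(n, t) = 1 + 13 = 14.
Step 2: q^n = 2^13 = 8192.
Step 3: Hamming bound ⌊q^n / V_q(n,t)⌋ = ⌊8192/14⌋ = 585.
Step 4: Compare |C| = 477 to 585: satisfied.
The claimed |C| lies below the Hamming bound.


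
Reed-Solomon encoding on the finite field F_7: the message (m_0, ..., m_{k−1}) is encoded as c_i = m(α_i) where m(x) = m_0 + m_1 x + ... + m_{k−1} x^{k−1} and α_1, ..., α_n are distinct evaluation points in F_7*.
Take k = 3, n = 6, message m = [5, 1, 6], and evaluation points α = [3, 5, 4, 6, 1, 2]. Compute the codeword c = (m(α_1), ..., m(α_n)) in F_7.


c = [6, 6, 0, 3, 5, 3]

Message polynomial: m(x) = 5 + 1·x + 6·x^2 (mod 7).
For each evaluation point α_i, compute m(α_i) mod 7:
  α_1 = 3: Horner steps 6 → 5 → 6, so m(3) = 6.
  α_2 = 5: Horner steps 6 → 3 → 6, so m(5) = 6.
  α_3 = 4: Horner steps 6 → 4 → 0, so m(4) = 0.
  α_4 = 6: Horner steps 6 → 2 → 3, so m(6) = 3.
  α_5 = 1: Horner steps 6 → 0 → 5, so m(1) = 5.
  α_6 = 2: Horner steps 6 → 6 → 3, so m(2) = 3.
Codeword c = [6, 6, 0, 3, 5, 3] ∈ F_7^6.


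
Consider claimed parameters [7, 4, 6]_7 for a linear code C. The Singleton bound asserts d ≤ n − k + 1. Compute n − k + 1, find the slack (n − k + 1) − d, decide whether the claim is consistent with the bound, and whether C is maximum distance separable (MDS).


Singleton RHS = n − k + 1 = 4, slack = -2, bound violated (no such code; not MDS).

Singleton bound: d ≤ n − k + 1.
Here n = 7, k = 4, so n − k + 1 = 4.
Given d = 6, check d ≤ 4: NO.
Slack = (n − k + 1) − d = -2.
The slack is negative: d = 6 exceeds n − k + 1 = 4 by 2, so the Singleton bound is violated and no linear [7, 4, 6]_7 code can exist. In particular it is not MDS (MDS requires d = n − k + 1 exactly).
Description: the claimed parameters are [7, 4, 6]_7; such a code would be impossible (violates the Singleton bound).


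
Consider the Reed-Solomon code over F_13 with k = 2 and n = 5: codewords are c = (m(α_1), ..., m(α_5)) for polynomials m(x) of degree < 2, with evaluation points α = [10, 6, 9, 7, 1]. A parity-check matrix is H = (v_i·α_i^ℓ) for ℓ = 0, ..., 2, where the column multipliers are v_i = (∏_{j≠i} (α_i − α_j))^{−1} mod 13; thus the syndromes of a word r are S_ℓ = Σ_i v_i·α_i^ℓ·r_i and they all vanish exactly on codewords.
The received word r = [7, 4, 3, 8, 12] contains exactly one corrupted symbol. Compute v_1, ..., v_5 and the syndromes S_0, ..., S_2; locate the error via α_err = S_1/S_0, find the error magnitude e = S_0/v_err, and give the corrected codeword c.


S = (1, 1, 1), error at position 5, error magnitude e = 2, c = [7, 4, 3, 8, 10].

Step 1: column multipliers v_i = (∏_{j≠i}(α_i − α_j))^{−1} mod 13.
  i = 1 (α = 10): (10−6)(10−9)(10−7)(10−1) = 4·1·3·9 = 108 ≡ 4, so v_1 = 4^{−1} = 10 (mod 13).
  i = 2 (α = 6): (6−10)(6−9)(6−7)(6−1) = (−4)·(−3)·(−1)·5 = −60 ≡ 5, so v_2 = 5^{−1} = 8 (mod 13).
  i = 3 (α = 9): (9−10)(9−6)(9−7)(9−1) = (−1)·3·2·8 = −48 ≡ 4, so v_3 = 4^{−1} = 10 (mod 13).
  i = 4 (α = 7): (7−10)(7−6)(7−9)(7−1) = (−3)·1·(−2)·6 = 36 ≡ 10, so v_4 = 10^{−1} = 4 (mod 13).
  i = 5 (α = 1): (1−10)(1−6)(1−9)(1−7) = (−9)·(−5)·(−8)·(−6) = 2160 ≡ 2, so v_5 = 2^{−1} = 7 (mod 13).
  v = [10, 8, 10, 4, 7].
Step 2: syndromes of r = [7, 4, 3, 8, 12] (all sums mod 13).
  S_0 = Σ v_i r_i = 10·7 + 8·4 + 10·3 + 4·8 + 7·12 = 248 ≡ 1.
  S_1 = Σ v_i α_i r_i = 10·10·7 + 8·6·4 + 10·9·3 + 4·7·8 + 7·1·12 = 1470 ≡ 1.
  α_i^2 mod 13 = [9, 10, 3, 10, 1].
  S_2 = Σ v_i α_i^2 r_i = 10·9·7 + 8·10·4 + 10·3·3 + 4·10·8 + 7·1·12 = 1444 ≡ 1.
  S = (1, 1, 1) ≠ 0, so r is not a codeword (an error is present).
Step 3: locate the error. For a single error e at position i, S_ℓ = v_i·e·α_i^ℓ, so α_err = S_1/S_0.
  S_0^{−1} = 1^{−1} = 1 (mod 13), so α_err = 1·1 = 1 ≡ 1 = α_5. Error position i = 5.
  Consistency check: S_2/S_1 = 1·1 = 1 ≡ 1 = α_err ✓ (single-error assumption holds).
Step 4: error magnitude e = S_0/v_5 = S_0·∏_{j≠5}(α_5 − α_j) = 1·2 = 2 ≡ 2 (mod 13).
Step 5: correct position 5: c_5 = r_5 − e = 12 − 2 ≡ 10 (mod 13). Hence c = [7, 4, 3, 8, 10].
  Check: interpolating c through the α_i gives m(x) = 6 + 4·x (degree < 2) with m(α_i) = c_i for every i, so c is indeed a codeword.


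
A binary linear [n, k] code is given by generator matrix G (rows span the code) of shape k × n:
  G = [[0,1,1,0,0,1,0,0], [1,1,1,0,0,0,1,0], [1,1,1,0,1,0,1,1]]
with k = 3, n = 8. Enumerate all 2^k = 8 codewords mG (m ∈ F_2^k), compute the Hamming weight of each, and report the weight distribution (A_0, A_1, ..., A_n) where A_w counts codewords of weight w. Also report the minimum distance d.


Weight distribution: A_0 = 1, A_2 = 1, A_3 = 2, A_4 = 1, A_5 = 2, A_6 = 1. Minimum distance d = 2.

Enumerate all 2^3 = 8 messages m ∈ F_2^3.
For each, compute codeword c = mG in F_2^8, then tally its weight.
  m = 000 → c = 00000000, weight = 0.
  m = 100 → c = 01100100, weight = 3.
  m = 010 → c = 11100010, weight = 4.
  m = 110 → c = 10000110, weight = 3.
  m = 001 → c = 11101011, weight = 6.
  m = 101 → c = 10001111, weight = 5.
  m = 011 → c = 00001001, weight = 2.
  m = 111 → c = 01101101, weight = 5.
Tally weights:
  weight 0: 1 codewords.
  weight 2: 1 codewords.
  weight 3: 2 codewords.
  weight 4: 1 codewords.
  weight 5: 2 codewords.
  weight 6: 1 codewords.
Minimum distance d = smallest w > 0 with A_w > 0 = 2.
Sanity: Σ A_w = 8 = 2^3 = 8 ✓.


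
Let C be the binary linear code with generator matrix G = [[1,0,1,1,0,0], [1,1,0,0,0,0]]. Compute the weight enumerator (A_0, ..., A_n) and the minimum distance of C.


Weight distribution: A_0 = 1, A_2 = 1, A_3 = 2. Minimum distance d = 2.

Enumerate all 2^2 = 4 messages m ∈ F_2^2.
For each, compute codeword c = mG in F_2^6, then tally its weight.
  m = 00 → c = 000000, weight = 0.
  m = 10 → c = 101100, weight = 3.
  m = 01 → c = 110000, weight = 2.
  m = 11 → c = 011100, weight = 3.
Tally weights:
  weight 0: 1 codewords.
  weight 2: 1 codewords.
  weight 3: 2 codewords.
Minimum distance d = smallest w > 0 with A_w > 0 = 2.
Sanity: Σ A_w = 4 = 2^2 = 4 ✓.


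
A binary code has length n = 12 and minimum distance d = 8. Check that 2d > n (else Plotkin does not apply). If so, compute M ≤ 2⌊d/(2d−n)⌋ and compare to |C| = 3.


Plotkin bound M ≤ 4; given |C| = 3 ≤ bound (satisfied).

Check applicability: 2d = 16, n = 12.
2d − n = 4 > 0, so Plotkin applies.
Compute d/(2d−n) = 8/4 ≈ 2.0000.
⌊d/(2d−n)⌋ = 2.
Plotkin bound: M ≤ 2·2 = 4.
Given |C| = 3, check: satisfied.
This |C| is below the Plotkin bound.


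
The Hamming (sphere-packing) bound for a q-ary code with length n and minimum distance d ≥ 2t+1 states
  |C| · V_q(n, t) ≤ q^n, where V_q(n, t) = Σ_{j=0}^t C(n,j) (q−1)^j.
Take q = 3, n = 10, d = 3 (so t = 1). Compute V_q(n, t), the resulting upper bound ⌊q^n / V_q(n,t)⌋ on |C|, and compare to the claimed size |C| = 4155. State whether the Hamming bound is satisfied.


V_q(n, t) = 21, q^n = 59049, Hamming bound = 2811, |C| = 4155 > bound (violated).

Step 1: Compute V_q(n, t) = Σ_{j=0}^1 C(n, j) (q−1)^j.
  j = 0: C(10,0)·(2)^0 = 1·1 = 1.
  j = 1: C(10,1)·(2)^1 = 10·2 = 20.
  V_q(n, t) = 1 + 20 = 21.
Step 2: q^n = 3^10 = 59049.
Step 3: Hamming bound ⌊q^n / V_q(n,t)⌋ = ⌊59049/21⌋ = 2811.
Step 4: Compare |C| = 4155 to 2811: violated.
The claimed |C| lies above the Hamming bound, so no 3-ary code of length 10 with d ≥ 3 can have 4155 codewords.


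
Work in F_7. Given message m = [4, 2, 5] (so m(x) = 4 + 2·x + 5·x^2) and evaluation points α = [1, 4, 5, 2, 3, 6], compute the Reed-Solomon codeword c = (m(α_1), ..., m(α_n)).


c = [4, 1, 6, 0, 6, 0]

Message polynomial: m(x) = 4 + 2·x + 5·x^2 (mod 7).
For each evaluation point α_i, compute m(α_i) mod 7:
  α_1 = 1: Horner steps 5 → 0 → 4, so m(1) = 4.
  α_2 = 4: Horner steps 5 → 1 → 1, so m(4) = 1.
  α_3 = 5: Horner steps 5 → 6 → 6, so m(5) = 6.
  α_4 = 2: Horner steps 5 → 5 → 0, so m(2) = 0.
  α_5 = 3: Horner steps 5 → 3 → 6, so m(3) = 6.
  α_6 = 6: Horner steps 5 → 4 → 0, so m(6) = 0.
Codeword c = [4, 1, 6, 0, 6, 0] ∈ F_7^6.


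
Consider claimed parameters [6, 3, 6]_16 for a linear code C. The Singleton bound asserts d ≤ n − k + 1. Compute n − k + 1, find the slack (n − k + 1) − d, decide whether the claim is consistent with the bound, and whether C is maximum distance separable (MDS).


Singleton RHS = n − k + 1 = 4, slack = -2, bound violated (no such code; not MDS).

Singleton bound: d ≤ n − k + 1.
Here n = 6, k = 3, so n − k + 1 = 4.
Given d = 6, check d ≤ 4: NO.
Slack = (n − k + 1) − d = -2.
The slack is negative: d = 6 exceeds n − k + 1 = 4 by 2, so the Singleton bound is violated and no linear [6, 3, 6]_16 code can exist. In particular it is not MDS (MDS requires d = n − k + 1 exactly).
Description: the claimed parameters are [6, 3, 6]_16; such a code would be impossible (violates the Singleton bound).


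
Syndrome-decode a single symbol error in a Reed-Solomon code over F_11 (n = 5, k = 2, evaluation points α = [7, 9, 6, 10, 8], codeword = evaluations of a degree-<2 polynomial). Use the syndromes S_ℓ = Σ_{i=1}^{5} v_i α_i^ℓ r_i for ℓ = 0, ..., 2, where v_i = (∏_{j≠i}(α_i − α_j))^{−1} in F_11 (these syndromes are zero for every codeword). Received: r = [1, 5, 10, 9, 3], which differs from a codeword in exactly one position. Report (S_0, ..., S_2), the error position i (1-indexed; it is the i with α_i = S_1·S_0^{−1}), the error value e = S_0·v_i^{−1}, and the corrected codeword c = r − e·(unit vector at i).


S = (1, 10, 1), error at position 4, error magnitude e = 2, c = [1, 5, 10, 7, 3].

Step 1: column multipliers v_i = (∏_{j≠i}(α_i − α_j))^{−1} mod 11.
  i = 1 (α = 7): (7−9)(7−6)(7−10)(7−8) = (−2)·1·(−3)·(−1) = −6 ≡ 5, so v_1 = 5^{−1} = 9 (mod 11).
  i = 2 (α = 9): (9−7)(9−6)(9−10)(9−8) = 2·3·(−1)·1 = −6 ≡ 5, so v_2 = 5^{−1} = 9 (mod 11).
  i = 3 (α = 6): (6−7)(6−9)(6−10)(6−8) = (−1)·(−3)·(−4)·(−2) = 24 ≡ 2, so v_3 = 2^{−1} = 6 (mod 11).
  i = 4 (α = 10): (10−7)(10−9)(10−6)(10−8) = 3·1·4·2 = 24 ≡ 2, so v_4 = 2^{−1} = 6 (mod 11).
  i = 5 (α = 8): (8−7)(8−9)(8−6)(8−10) = 1·(−1)·2·(−2) = 4 ≡ 4, so v_5 = 4^{−1} = 3 (mod 11).
  v = [9, 9, 6, 6, 3].
Step 2: syndromes of r = [1, 5, 10, 9, 3] (all sums mod 11).
  S_0 = Σ v_i r_i = 9·1 + 9·5 + 6·10 + 6·9 + 3·3 = 177 ≡ 1.
  S_1 = Σ v_i α_i r_i = 9·7·1 + 9·9·5 + 6·6·10 + 6·10·9 + 3·8·3 = 1440 ≡ 10.
  α_i^2 mod 11 = [5, 4, 3, 1, 9].
  S_2 = Σ v_i α_i^2 r_i = 9·5·1 + 9·4·5 + 6·3·10 + 6·1·9 + 3·9·3 = 540 ≡ 1.
  S = (1, 10, 1) ≠ 0, so r is not a codeword (an error is present).
Step 3: locate the error. For a single error e at position i, S_ℓ = v_i·e·α_i^ℓ, so α_err = S_1/S_0.
  S_0^{−1} = 1^{−1} = 1 (mod 11), so α_err = 10·1 = 10 ≡ 10 = α_4. Error position i = 4.
  Consistency check: S_2/S_1 = 1·10 = 10 ≡ 10 = α_err ✓ (single-error assumption holds).
Step 4: error magnitude e = S_0/v_4 = S_0·∏_{j≠4}(α_4 − α_j) = 1·2 = 2 ≡ 2 (mod 11).
Step 5: correct position 4: c_4 = r_4 − e = 9 − 2 ≡ 7 (mod 11). Hence c = [1, 5, 10, 7, 3].
  Check: interpolating c through the α_i gives m(x) = 9 + 2·x (degree < 2) with m(α_i) = c_i for every i, so c is indeed a codeword.


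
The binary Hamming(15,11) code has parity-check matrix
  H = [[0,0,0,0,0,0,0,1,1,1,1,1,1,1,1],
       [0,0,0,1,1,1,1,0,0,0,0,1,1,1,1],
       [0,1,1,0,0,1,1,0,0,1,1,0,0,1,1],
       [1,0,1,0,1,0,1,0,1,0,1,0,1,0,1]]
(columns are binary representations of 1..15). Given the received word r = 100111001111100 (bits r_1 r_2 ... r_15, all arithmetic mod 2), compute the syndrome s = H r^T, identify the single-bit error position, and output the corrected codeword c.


s = (1, 1, 1, 1)^T, error position = 15, corrected codeword c = 100111001111101

Compute s = H r^T mod 2 one row at a time:
  s_1 = 0 + 1 + 1 + 1 + 1 + 1 + 0 + 0 = 5 ≡ 1 (mod 2).
  s_2 = 1 + 1 + 1 + 0 + 1 + 1 + 0 + 0 = 5 ≡ 1 (mod 2).
  s_3 = 0 + 0 + 1 + 0 + 1 + 1 + 0 + 0 = 3 ≡ 1 (mod 2).
  s_4 = 1 + 0 + 1 + 0 + 1 + 1 + 1 + 0 = 5 ≡ 1 (mod 2).
s = (1, 1, 1, 1)^T — this equals column 15 of H (binary 1111), so error is at position 15.
Correct: flip bit 15 of r = 100111001111100 to get c = 100111001111101.


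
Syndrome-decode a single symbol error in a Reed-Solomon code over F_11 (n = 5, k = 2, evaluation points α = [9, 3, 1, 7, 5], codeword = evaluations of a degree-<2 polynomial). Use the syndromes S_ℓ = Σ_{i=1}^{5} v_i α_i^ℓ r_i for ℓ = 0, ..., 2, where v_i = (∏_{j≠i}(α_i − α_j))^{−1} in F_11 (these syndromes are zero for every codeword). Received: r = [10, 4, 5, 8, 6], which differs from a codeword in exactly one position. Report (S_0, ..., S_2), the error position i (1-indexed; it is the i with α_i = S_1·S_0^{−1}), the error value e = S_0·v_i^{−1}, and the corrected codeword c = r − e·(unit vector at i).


S = (8, 8, 8), error at position 3, error magnitude e = 3, c = [10, 4, 2, 8, 6].

Step 1: column multipliers v_i = (∏_{j≠i}(α_i − α_j))^{−1} mod 11.
  i = 1 (α = 9): (9−3)(9−1)(9−7)(9−5) = 6·8·2·4 = 384 ≡ 10, so v_1 = 10^{−1} = 10 (mod 11).
  i = 2 (α = 3): (3−9)(3−1)(3−7)(3−5) = (−6)·2·(−4)·(−2) = −96 ≡ 3, so v_2 = 3^{−1} = 4 (mod 11).
  i = 3 (α = 1): (1−9)(1−3)(1−7)(1−5) = (−8)·(−2)·(−6)·(−4) = 384 ≡ 10, so v_3 = 10^{−1} = 10 (mod 11).
  i = 4 (α = 7): (7−9)(7−3)(7−1)(7−5) = (−2)·4·6·2 = −96 ≡ 3, so v_4 = 3^{−1} = 4 (mod 11).
  i = 5 (α = 5): (5−9)(5−3)(5−1)(5−7) = (−4)·2·4·(−2) = 64 ≡ 9, so v_5 = 9^{−1} = 5 (mod 11).
  v = [10, 4, 10, 4, 5].
Step 2: syndromes of r = [10, 4, 5, 8, 6] (all sums mod 11).
  S_0 = Σ v_i r_i = 10·10 + 4·4 + 10·5 + 4·8 + 5·6 = 228 ≡ 8.
  S_1 = Σ v_i α_i r_i = 10·9·10 + 4·3·4 + 10·1·5 + 4·7·8 + 5·5·6 = 1372 ≡ 8.
  α_i^2 mod 11 = [4, 9, 1, 5, 3].
  S_2 = Σ v_i α_i^2 r_i = 10·4·10 + 4·9·4 + 10·1·5 + 4·5·8 + 5·3·6 = 844 ≡ 8.
  S = (8, 8, 8) ≠ 0, so r is not a codeword (an error is present).
Step 3: locate the error. For a single error e at position i, S_ℓ = v_i·e·α_i^ℓ, so α_err = S_1/S_0.
  S_0^{−1} = 8^{−1} = 7 (mod 11), so α_err = 8·7 = 56 ≡ 1 = α_3. Error position i = 3.
  Consistency check: S_2/S_1 = 8·7 = 56 ≡ 1 = α_err ✓ (single-error assumption holds).
Step 4: error magnitude e = S_0/v_3 = S_0·∏_{j≠3}(α_3 − α_j) = 8·10 = 80 ≡ 3 (mod 11).
Step 5: correct position 3: c_3 = r_3 − e = 5 − 3 ≡ 2 (mod 11). Hence c = [10, 4, 2, 8, 6].
  Check: interpolating c through the α_i gives m(x) = 1 + 1·x (degree < 2) with m(α_i) = c_i for every i, so c is indeed a codeword.


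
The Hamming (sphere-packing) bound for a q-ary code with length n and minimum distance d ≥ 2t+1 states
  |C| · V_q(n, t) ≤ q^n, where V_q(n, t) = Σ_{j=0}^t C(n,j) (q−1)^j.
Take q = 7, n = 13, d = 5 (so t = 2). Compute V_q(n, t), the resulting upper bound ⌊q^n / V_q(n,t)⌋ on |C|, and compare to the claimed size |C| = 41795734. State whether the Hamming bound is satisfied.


V_q(n, t) = 2887, q^n = 96889010407, Hamming bound = 33560446, |C| = 41795734 > bound (violated).

Step 1: Compute V_q(n, t) = Σ_{j=0}^2 C(n, j) (q−1)^j.
  j = 0: C(13,0)·(6)^0 = 1·1 = 1.
  j = 1: C(13,1)·(6)^1 = 13·6 = 78.
  j = 2: C(13,2)·(6)^2 = 78·36 = 2808.
  V_q(n, t) = 1 + 78 + 2808 = 2887.
Step 2: q^n = 7^13 = 96889010407.
Step 3: Hamming bound ⌊q^n / V_q(n,t)⌋ = ⌊96889010407/2887⌋ = 33560446.
Step 4: Compare |C| = 41795734 to 33560446: violated.
The claimed |C| lies above the Hamming bound, so no 7-ary code of length 13 with d ≥ 5 can have 41795734 codewords.


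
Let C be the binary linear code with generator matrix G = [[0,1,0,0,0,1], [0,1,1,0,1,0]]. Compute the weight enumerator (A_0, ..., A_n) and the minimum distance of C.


Weight distribution: A_0 = 1, A_2 = 1, A_3 = 2. Minimum distance d = 2.

Enumerate all 2^2 = 4 messages m ∈ F_2^2.
For each, compute codeword c = mG in F_2^6, then tally its weight.
  m = 00 → c = 000000, weight = 0.
  m = 10 → c = 010001, weight = 2.
  m = 01 → c = 011010, weight = 3.
  m = 11 → c = 001011, weight = 3.
Tally weights:
  weight 0: 1 codewords.
  weight 2: 1 codewords.
  weight 3: 2 codewords.
Minimum distance d = smallest w > 0 with A_w > 0 = 2.
Sanity: Σ A_w = 4 = 2^2 = 4 ✓.


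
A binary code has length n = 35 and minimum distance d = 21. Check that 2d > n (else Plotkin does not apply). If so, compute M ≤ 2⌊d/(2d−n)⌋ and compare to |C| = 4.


Plotkin bound M ≤ 6; given |C| = 4 ≤ bound (satisfied).

Check applicability: 2d = 42, n = 35.
2d − n = 7 > 0, so Plotkin applies.
Compute d/(2d−n) = 21/7 ≈ 3.0000.
⌊d/(2d−n)⌋ = 3.
Plotkin bound: M ≤ 2·3 = 6.
Given |C| = 4, check: satisfied.
This |C| is below the Plotkin bound.


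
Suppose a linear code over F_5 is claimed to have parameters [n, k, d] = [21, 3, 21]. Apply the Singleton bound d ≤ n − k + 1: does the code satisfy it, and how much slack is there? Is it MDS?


Singleton RHS = n − k + 1 = 19, slack = -2, bound violated (no such code; not MDS).

Singleton bound: d ≤ n − k + 1.
Here n = 21, k = 3, so n − k + 1 = 19.
Given d = 21, check d ≤ 19: NO.
Slack = (n − k + 1) − d = -2.
The slack is negative: d = 21 exceeds n − k + 1 = 19 by 2, so the Singleton bound is violated and no linear [21, 3, 21]_5 code can exist. In particular it is not MDS (MDS requires d = n − k + 1 exactly).
Description: the claimed parameters are [21, 3, 21]_5; such a code would be impossible (violates the Singleton bound).


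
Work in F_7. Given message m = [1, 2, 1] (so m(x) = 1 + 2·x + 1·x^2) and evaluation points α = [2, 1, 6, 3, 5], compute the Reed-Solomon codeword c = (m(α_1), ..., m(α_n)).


c = [2, 4, 0, 2, 1]

Message polynomial: m(x) = 1 + 2·x + 1·x^2 (mod 7).
For each evaluation point α_i, compute m(α_i) mod 7:
  α_1 = 2: Horner steps 1 → 4 → 2, so m(2) = 2.
  α_2 = 1: Horner steps 1 → 3 → 4, so m(1) = 4.
  α_3 = 6: Horner steps 1 → 1 → 0, so m(6) = 0.
  α_4 = 3: Horner steps 1 → 5 → 2, so m(3) = 2.
  α_5 = 5: Horner steps 1 → 0 → 1, so m(5) = 1.
Codeword c = [2, 4, 0, 2, 1] ∈ F_7^5.


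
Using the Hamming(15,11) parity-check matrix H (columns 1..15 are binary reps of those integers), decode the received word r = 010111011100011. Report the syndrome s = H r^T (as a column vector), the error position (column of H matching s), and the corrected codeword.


s = (1, 1, 1, 1)^T, error position = 15, corrected codeword c = 010111011100010

Compute s = H r^T mod 2 one row at a time:
  s_1 = 1 + 1 + 1 + 0 + 0 + 0 + 1 + 1 = 5 ≡ 1 (mod 2).
  s_2 = 1 + 1 + 1 + 0 + 0 + 0 + 1 + 1 = 5 ≡ 1 (mod 2).
  s_3 = 1 + 0 + 1 + 0 + 1 + 0 + 1 + 1 = 5 ≡ 1 (mod 2).
  s_4 = 0 + 0 + 1 + 0 + 1 + 0 + 0 + 1 = 3 ≡ 1 (mod 2).
s = (1, 1, 1, 1)^T — this equals column 15 of H (binary 1111), so error is at position 15.
Correct: flip bit 15 of r = 010111011100011 to get c = 010111011100010.


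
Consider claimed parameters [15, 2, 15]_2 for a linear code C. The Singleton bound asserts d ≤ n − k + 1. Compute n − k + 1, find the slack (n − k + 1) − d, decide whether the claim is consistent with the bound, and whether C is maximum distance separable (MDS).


Singleton RHS = n − k + 1 = 14, slack = -1, bound violated (no such code; not MDS).

Singleton bound: d ≤ n − k + 1.
Here n = 15, k = 2, so n − k + 1 = 14.
Given d = 15, check d ≤ 14: NO.
Slack = (n − k + 1) − d = -1.
The slack is negative: d = 15 exceeds n − k + 1 = 14 by 1, so the Singleton bound is violated and no linear [15, 2, 15]_2 code can exist. In particular it is not MDS (MDS requires d = n − k + 1 exactly).
Description: the claimed parameters are [15, 2, 15]_2; such a code would be impossible (violates the Singleton bound).


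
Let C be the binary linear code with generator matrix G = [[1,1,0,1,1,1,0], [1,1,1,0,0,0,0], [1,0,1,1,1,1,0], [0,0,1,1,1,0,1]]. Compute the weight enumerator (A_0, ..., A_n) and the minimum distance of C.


Weight distribution: A_0 = 1, A_1 = 1, A_2 = 2, A_3 = 2, A_4 = 5, A_5 = 5. Minimum distance d = 1.

Enumerate all 2^4 = 16 messages m ∈ F_2^4.
For each, compute codeword c = mG in F_2^7, then tally its weight.
  m = 0000 → c = 0000000, weight = 0.
  m = 1000 → c = 1101110, weight = 5.
  m = 0100 → c = 1110000, weight = 3.
  m = 1100 → c = 0011110, weight = 4.
  m = 0010 → c = 1011110, weight = 5.
  m = 1010 → c = 0110000, weight = 2.
  m = 0110 → c = 0101110, weight = 4.
  m = 1110 → c = 1000000, weight = 1.
  m = 0001 → c = 0011101, weight = 4.
  m = 1001 → c = 1110011, weight = 5.
  m = 0101 → c = 1101101, weight = 5.
  m = 1101 → c = 0000011, weight = 2.
  m = 0011 → c = 1000011, weight = 3.
  m = 1011 → c = 0101101, weight = 4.
  m = 0111 → c = 0110011, weight = 4.
  m = 1111 → c = 1011101, weight = 5.
Tally weights:
  weight 0: 1 codewords.
  weight 1: 1 codewords.
  weight 2: 2 codewords.
  weight 3: 2 codewords.
  weight 4: 5 codewords.
  weight 5: 5 codewords.
Minimum distance d = smallest w > 0 with A_w > 0 = 1.
Sanity: Σ A_w = 16 = 2^4 = 16 ✓.


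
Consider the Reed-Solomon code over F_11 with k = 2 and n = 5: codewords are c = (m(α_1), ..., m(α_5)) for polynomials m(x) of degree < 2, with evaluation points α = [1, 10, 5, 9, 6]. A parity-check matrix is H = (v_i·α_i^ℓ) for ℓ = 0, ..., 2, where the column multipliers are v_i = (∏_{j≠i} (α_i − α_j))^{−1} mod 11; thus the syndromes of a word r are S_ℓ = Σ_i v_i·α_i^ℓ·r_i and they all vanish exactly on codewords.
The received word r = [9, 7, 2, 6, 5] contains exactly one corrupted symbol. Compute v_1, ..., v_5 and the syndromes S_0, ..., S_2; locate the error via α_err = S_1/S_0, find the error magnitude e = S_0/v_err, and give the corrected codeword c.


S = (7, 9, 10), error at position 5, error magnitude e = 2, c = [9, 7, 2, 6, 3].

Step 1: column multipliers v_i = (∏_{j≠i}(α_i − α_j))^{−1} mod 11.
  i = 1 (α = 1): (1−10)(1−5)(1−9)(1−6) = (−9)·(−4)·(−8)·(−5) = 1440 ≡ 10, so v_1 = 10^{−1} = 10 (mod 11).
  i = 2 (α = 10): (10−1)(10−5)(10−9)(10−6) = 9·5·1·4 = 180 ≡ 4, so v_2 = 4^{−1} = 3 (mod 11).
  i = 3 (α = 5): (5−1)(5−10)(5−9)(5−6) = 4·(−5)·(−4)·(−1) = −80 ≡ 8, so v_3 = 8^{−1} = 7 (mod 11).
  i = 4 (α = 9): (9−1)(9−10)(9−5)(9−6) = 8·(−1)·4·3 = −96 ≡ 3, so v_4 = 3^{−1} = 4 (mod 11).
  i = 5 (α = 6): (6−1)(6−10)(6−5)(6−9) = 5·(−4)·1·(−3) = 60 ≡ 5, so v_5 = 5^{−1} = 9 (mod 11).
  v = [10, 3, 7, 4, 9].
Step 2: syndromes of r = [9, 7, 2, 6, 5] (all sums mod 11).
  S_0 = Σ v_i r_i = 10·9 + 3·7 + 7·2 + 4·6 + 9·5 = 194 ≡ 7.
  S_1 = Σ v_i α_i r_i = 10·1·9 + 3·10·7 + 7·5·2 + 4·9·6 + 9·6·5 = 856 ≡ 9.
  α_i^2 mod 11 = [1, 1, 3, 4, 3].
  S_2 = Σ v_i α_i^2 r_i = 10·1·9 + 3·1·7 + 7·3·2 + 4·4·6 + 9·3·5 = 384 ≡ 10.
  S = (7, 9, 10) ≠ 0, so r is not a codeword (an error is present).
Step 3: locate the error. For a single error e at position i, S_ℓ = v_i·e·α_i^ℓ, so α_err = S_1/S_0.
  S_0^{−1} = 7^{−1} = 8 (mod 11), so α_err = 9·8 = 72 ≡ 6 = α_5. Error position i = 5.
  Consistency check: S_2/S_1 = 10·5 = 50 ≡ 6 = α_err ✓ (single-error assumption holds).
Step 4: error magnitude e = S_0/v_5 = S_0·∏_{j≠5}(α_5 − α_j) = 7·5 = 35 ≡ 2 (mod 11).
Step 5: correct position 5: c_5 = r_5 − e = 5 − 2 ≡ 3 (mod 11). Hence c = [9, 7, 2, 6, 3].
  Check: interpolating c through the α_i gives m(x) = 8 + 1·x (degree < 2) with m(α_i) = c_i for every i, so c is indeed a codeword.


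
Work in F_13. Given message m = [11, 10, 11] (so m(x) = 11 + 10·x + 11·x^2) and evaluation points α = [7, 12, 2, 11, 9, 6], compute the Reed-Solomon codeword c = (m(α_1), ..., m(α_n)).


c = [9, 12, 10, 9, 4, 12]

Message polynomial: m(x) = 11 + 10·x + 11·x^2 (mod 13).
For each evaluation point α_i, compute m(α_i) mod 13:
  α_1 = 7: Horner steps 11 → 9 → 9, so m(7) = 9.
  α_2 = 12: Horner steps 11 → 12 → 12, so m(12) = 12.
  α_3 = 2: Horner steps 11 → 6 → 10, so m(2) = 10.
  α_4 = 11: Horner steps 11 → 1 → 9, so m(11) = 9.
  α_5 = 9: Horner steps 11 → 5 → 4, so m(9) = 4.
  α_6 = 6: Horner steps 11 → 11 → 12, so m(6) = 12.
Codeword c = [9, 12, 10, 9, 4, 12] ∈ F_13^6.


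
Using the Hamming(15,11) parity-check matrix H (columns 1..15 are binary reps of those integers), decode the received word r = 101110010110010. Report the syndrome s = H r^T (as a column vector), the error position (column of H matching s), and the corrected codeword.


s = (0, 1, 0, 0)^T, error position = 4, corrected codeword c = 101010010110010

Compute s = H r^T mod 2 one row at a time:
  s_1 = 1 + 0 + 1 + 1 + 0 + 0 + 1 + 0 = 4 ≡ 0 (mod 2).
  s_2 = 1 + 1 + 0 + 0 + 0 + 0 + 1 + 0 = 3 ≡ 1 (mod 2).
  s_3 = 0 + 1 + 0 + 0 + 1 + 1 + 1 + 0 = 4 ≡ 0 (mod 2).
  s_4 = 1 + 1 + 1 + 0 + 0 + 1 + 0 + 0 = 4 ≡ 0 (mod 2).
s = (0, 1, 0, 0)^T — this equals column 4 of H (binary 0100), so error is at position 4.
Correct: flip bit 4 of r = 101110010110010 to get c = 101010010110010.


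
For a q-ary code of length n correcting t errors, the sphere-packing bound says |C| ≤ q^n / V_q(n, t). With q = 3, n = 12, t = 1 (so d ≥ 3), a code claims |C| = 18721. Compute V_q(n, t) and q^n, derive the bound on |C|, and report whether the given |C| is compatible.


V_q(n, t) = 25, q^n = 531441, Hamming bound = 21257, |C| = 18721 ≤ bound (satisfied).

Step 1: Compute V_q(n, t) = Σ_{j=0}^1 C(n, j) (q−1)^j.
  j = 0: C(12,0)·(2)^0 = 1·1 = 1.
  j = 1: C(12,1)·(2)^1 = 12·2 = 24.
  V_q(n, t) = 1 + 24 = 25.
Step 2: q^n = 3^12 = 531441.
Step 3: Hamming bound ⌊q^n / V_q(n,t)⌋ = ⌊531441/25⌋ = 21257.
Step 4: Compare |C| = 18721 to 21257: satisfied.
The claimed |C| lies below the Hamming bound.


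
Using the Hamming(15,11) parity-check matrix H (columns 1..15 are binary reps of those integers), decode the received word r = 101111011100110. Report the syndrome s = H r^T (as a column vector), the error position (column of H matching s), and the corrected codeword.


s = (1, 1, 0, 1)^T, error position = 13, corrected codeword c = 101111011100010

Compute s = H r^T mod 2 one row at a time:
  s_1 = 1 + 1 + 1 + 0 + 0 + 1 + 1 + 0 = 5 ≡ 1 (mod 2).
  s_2 = 1 + 1 + 1 + 0 + 0 + 1 + 1 + 0 = 5 ≡ 1 (mod 2).
  s_3 = 0 + 1 + 1 + 0 + 1 + 0 + 1 + 0 = 4 ≡ 0 (mod 2).
  s_4 = 1 + 1 + 1 + 0 + 1 + 0 + 1 + 0 = 5 ≡ 1 (mod 2).
s = (1, 1, 0, 1)^T — this equals column 13 of H (binary 1101), so error is at position 13.
Correct: flip bit 13 of r = 101111011100110 to get c = 101111011100010.


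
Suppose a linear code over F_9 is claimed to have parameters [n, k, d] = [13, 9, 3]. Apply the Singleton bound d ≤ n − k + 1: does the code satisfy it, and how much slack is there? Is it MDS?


Singleton RHS = n − k + 1 = 5, slack = 2, bound satisfied, not MDS.

Singleton bound: d ≤ n − k + 1.
Here n = 13, k = 9, so n − k + 1 = 5.
Given d = 3, check d ≤ 5: YES.
Slack = (n − k + 1) − d = 2.
The code is NOT MDS (slack = 2 > 0).
Description: the claimed parameters are [13, 9, 3]_9; such a code would be non-MDS.


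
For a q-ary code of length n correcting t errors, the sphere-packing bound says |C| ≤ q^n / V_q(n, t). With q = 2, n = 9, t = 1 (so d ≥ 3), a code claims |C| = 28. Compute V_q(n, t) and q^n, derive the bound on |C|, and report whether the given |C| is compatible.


V_q(n, t) = 10, q^n = 512, Hamming bound = 51, |C| = 28 ≤ bound (satisfied).

Step 1: Compute V_q(n, t) = Σ_{j=0}^1 C(n, j) (q−1)^j.
  j = 0: C(9,0)·(1)^0 = 1·1 = 1.
  j = 1: C(9,1)·(1)^1 = 9·1 = 9.
  V_q(n, t) = 1 + 9 = 10.
Step 2: q^n = 2^9 = 512.
Step 3: Hamming bound ⌊q^n / V_q(n,t)⌋ = ⌊512/10⌋ = 51.
Step 4: Compare |C| = 28 to 51: satisfied.
The claimed |C| lies below the Hamming bound.


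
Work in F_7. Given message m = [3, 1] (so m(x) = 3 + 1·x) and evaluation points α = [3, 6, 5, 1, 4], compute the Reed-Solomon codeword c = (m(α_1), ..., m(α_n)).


c = [6, 2, 1, 4, 0]

Message polynomial: m(x) = 3 + 1·x (mod 7).
For each evaluation point α_i, compute m(α_i) mod 7:
  α_1 = 3: Horner steps 1 → 6, so m(3) = 6.
  α_2 = 6: Horner steps 1 → 2, so m(6) = 2.
  α_3 = 5: Horner steps 1 → 1, so m(5) = 1.
  α_4 = 1: Horner steps 1 → 4, so m(1) = 4.
  α_5 = 4: Horner steps 1 → 0, so m(4) = 0.
Codeword c = [6, 2, 1, 4, 0] ∈ F_7^5.


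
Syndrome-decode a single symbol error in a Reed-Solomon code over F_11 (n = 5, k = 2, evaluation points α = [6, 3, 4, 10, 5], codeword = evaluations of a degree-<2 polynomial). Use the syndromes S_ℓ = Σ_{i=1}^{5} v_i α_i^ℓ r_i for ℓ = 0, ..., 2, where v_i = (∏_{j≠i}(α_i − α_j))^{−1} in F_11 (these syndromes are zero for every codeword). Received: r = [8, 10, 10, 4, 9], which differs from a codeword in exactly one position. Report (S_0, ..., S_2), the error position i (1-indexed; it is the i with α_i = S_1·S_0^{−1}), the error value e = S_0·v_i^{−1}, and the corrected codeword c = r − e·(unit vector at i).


S = (6, 7, 10), error at position 2, error magnitude e = 10, c = [8, 0, 10, 4, 9].

Step 1: column multipliers v_i = (∏_{j≠i}(α_i − α_j))^{−1} mod 11.
  i = 1 (α = 6): (6−3)(6−4)(6−10)(6−5) = 3·2·(−4)·1 = −24 ≡ 9, so v_1 = 9^{−1} = 5 (mod 11).
  i = 2 (α = 3): (3−6)(3−4)(3−10)(3−5) = (−3)·(−1)·(−7)·(−2) = 42 ≡ 9, so v_2 = 9^{−1} = 5 (mod 11).
  i = 3 (α = 4): (4−6)(4−3)(4−10)(4−5) = (−2)·1·(−6)·(−1) = −12 ≡ 10, so v_3 = 10^{−1} = 10 (mod 11).
  i = 4 (α = 10): (10−6)(10−3)(10−4)(10−5) = 4·7·6·5 = 840 ≡ 4, so v_4 = 4^{−1} = 3 (mod 11).
  i = 5 (α = 5): (5−6)(5−3)(5−4)(5−10) = (−1)·2·1·(−5) = 10 ≡ 10, so v_5 = 10^{−1} = 10 (mod 11).
  v = [5, 5, 10, 3, 10].
Step 2: syndromes of r = [8, 10, 10, 4, 9] (all sums mod 11).
  S_0 = Σ v_i r_i = 5·8 + 5·10 + 10·10 + 3·4 + 10·9 = 292 ≡ 6.
  S_1 = Σ v_i α_i r_i = 5·6·8 + 5·3·10 + 10·4·10 + 3·10·4 + 10·5·9 = 1360 ≡ 7.
  α_i^2 mod 11 = [3, 9, 5, 1, 3].
  S_2 = Σ v_i α_i^2 r_i = 5·3·8 + 5·9·10 + 10·5·10 + 3·1·4 + 10·3·9 = 1352 ≡ 10.
  S = (6, 7, 10) ≠ 0, so r is not a codeword (an error is present).
Step 3: locate the error. For a single error e at position i, S_ℓ = v_i·e·α_i^ℓ, so α_err = S_1/S_0.
  S_0^{−1} = 6^{−1} = 2 (mod 11), so α_err = 7·2 = 14 ≡ 3 = α_2. Error position i = 2.
  Consistency check: S_2/S_1 = 10·8 = 80 ≡ 3 = α_err ✓ (single-error assumption holds).
Step 4: error magnitude e = S_0/v_2 = S_0·∏_{j≠2}(α_2 − α_j) = 6·9 = 54 ≡ 10 (mod 11).
Step 5: correct position 2: c_2 = r_2 − e = 10 − 10 ≡ 0 (mod 11). Hence c = [8, 0, 10, 4, 9].
  Check: interpolating c through the α_i gives m(x) = 3 + 10·x (degree < 2) with m(α_i) = c_i for every i, so c is indeed a codeword.


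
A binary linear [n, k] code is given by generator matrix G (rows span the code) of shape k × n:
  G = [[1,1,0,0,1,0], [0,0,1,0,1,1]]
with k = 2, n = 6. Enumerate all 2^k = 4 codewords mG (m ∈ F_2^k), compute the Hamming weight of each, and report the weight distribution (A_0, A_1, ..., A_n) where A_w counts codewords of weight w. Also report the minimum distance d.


Weight distribution: A_0 = 1, A_3 = 2, A_4 = 1. Minimum distance d = 3.

Enumerate all 2^2 = 4 messages m ∈ F_2^2.
For each, compute codeword c = mG in F_2^6, then tally its weight.
  m = 00 → c = 000000, weight = 0.
  m = 10 → c = 110010, weight = 3.
  m = 01 → c = 001011, weight = 3.
  m = 11 → c = 111001, weight = 4.
Tally weights:
  weight 0: 1 codewords.
  weight 3: 2 codewords.
  weight 4: 1 codewords.
Minimum distance d = smallest w > 0 with A_w > 0 = 3.
Sanity: Σ A_w = 4 = 2^2 = 4 ✓.


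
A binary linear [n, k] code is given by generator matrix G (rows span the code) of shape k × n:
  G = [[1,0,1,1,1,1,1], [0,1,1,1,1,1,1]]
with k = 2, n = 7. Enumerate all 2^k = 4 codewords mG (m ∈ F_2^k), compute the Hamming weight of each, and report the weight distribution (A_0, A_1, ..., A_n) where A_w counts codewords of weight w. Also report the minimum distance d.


Weight distribution: A_0 = 1, A_2 = 1, A_6 = 2. Minimum distance d = 2.

Enumerate all 2^2 = 4 messages m ∈ F_2^2.
For each, compute codeword c = mG in F_2^7, then tally its weight.
  m = 00 → c = 0000000, weight = 0.
  m = 10 → c = 1011111, weight = 6.
  m = 01 → c = 0111111, weight = 6.
  m = 11 → c = 1100000, weight = 2.
Tally weights:
  weight 0: 1 codewords.
  weight 2: 1 codewords.
  weight 6: 2 codewords.
Minimum distance d = smallest w > 0 with A_w > 0 = 2.
Sanity: Σ A_w = 4 = 2^2 = 4 ✓.


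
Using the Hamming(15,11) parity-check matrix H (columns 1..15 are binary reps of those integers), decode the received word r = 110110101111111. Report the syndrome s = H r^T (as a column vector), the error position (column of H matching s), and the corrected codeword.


s = (1, 1, 0, 1)^T, error position = 13, corrected codeword c = 110110101111011

Compute s = H r^T mod 2 one row at a time:
  s_1 = 0 + 1 + 1 + 1 + 1 + 1 + 1 + 1 = 7 ≡ 1 (mod 2).
  s_2 = 1 + 1 + 0 + 1 + 1 + 1 + 1 + 1 = 7 ≡ 1 (mod 2).
  s_3 = 1 + 0 + 0 + 1 + 1 + 1 + 1 + 1 = 6 ≡ 0 (mod 2).
  s_4 = 1 + 0 + 1 + 1 + 1 + 1 + 1 + 1 = 7 ≡ 1 (mod 2).
s = (1, 1, 0, 1)^T — this equals column 13 of H (binary 1101), so error is at position 13.
Correct: flip bit 13 of r = 110110101111111 to get c = 110110101111011.


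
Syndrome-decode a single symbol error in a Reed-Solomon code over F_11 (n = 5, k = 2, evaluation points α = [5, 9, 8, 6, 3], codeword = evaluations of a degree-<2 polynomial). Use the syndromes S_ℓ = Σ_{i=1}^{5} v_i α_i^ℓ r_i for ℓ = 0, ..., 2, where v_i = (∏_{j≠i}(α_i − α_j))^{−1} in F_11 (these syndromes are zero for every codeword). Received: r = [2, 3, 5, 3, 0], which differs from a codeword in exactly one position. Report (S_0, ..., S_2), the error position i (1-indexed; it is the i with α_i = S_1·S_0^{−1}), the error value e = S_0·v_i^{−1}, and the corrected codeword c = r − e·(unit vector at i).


S = (5, 1, 9), error at position 2, error magnitude e = 8, c = [2, 6, 5, 3, 0].

Step 1: column multipliers v_i = (∏_{j≠i}(α_i − α_j))^{−1} mod 11.
  i = 1 (α = 5): (5−9)(5−8)(5−6)(5−3) = (−4)·(−3)·(−1)·2 = −24 ≡ 9, so v_1 = 9^{−1} = 5 (mod 11).
  i = 2 (α = 9): (9−5)(9−8)(9−6)(9−3) = 4·1·3·6 = 72 ≡ 6, so v_2 = 6^{−1} = 2 (mod 11).
  i = 3 (α = 8): (8−5)(8−9)(8−6)(8−3) = 3·(−1)·2·5 = −30 ≡ 3, so v_3 = 3^{−1} = 4 (mod 11).
  i = 4 (α = 6): (6−5)(6−9)(6−8)(6−3) = 1·(−3)·(−2)·3 = 18 ≡ 7, so v_4 = 7^{−1} = 8 (mod 11).
  i = 5 (α = 3): (3−5)(3−9)(3−8)(3−6) = (−2)·(−6)·(−5)·(−3) = 180 ≡ 4, so v_5 = 4^{−1} = 3 (mod 11).
  v = [5, 2, 4, 8, 3].
Step 2: syndromes of r = [2, 3, 5, 3, 0] (all sums mod 11).
  S_0 = Σ v_i r_i = 5·2 + 2·3 + 4·5 + 8·3 + 3·0 = 60 ≡ 5.
  S_1 = Σ v_i α_i r_i = 5·5·2 + 2·9·3 + 4·8·5 + 8·6·3 + 3·3·0 = 408 ≡ 1.
  α_i^2 mod 11 = [3, 4, 9, 3, 9].
  S_2 = Σ v_i α_i^2 r_i = 5·3·2 + 2·4·3 + 4·9·5 + 8·3·3 + 3·9·0 = 306 ≡ 9.
  S = (5, 1, 9) ≠ 0, so r is not a codeword (an error is present).
Step 3: locate the error. For a single error e at position i, S_ℓ = v_i·e·α_i^ℓ, so α_err = S_1/S_0.
  S_0^{−1} = 5^{−1} = 9 (mod 11), so α_err = 1·9 = 9 ≡ 9 = α_2. Error position i = 2.
  Consistency check: S_2/S_1 = 9·1 = 9 ≡ 9 = α_err ✓ (single-error assumption holds).
Step 4: error magnitude e = S_0/v_2 = S_0·∏_{j≠2}(α_2 − α_j) = 5·6 = 30 ≡ 8 (mod 11).
Step 5: correct position 2: c_2 = r_2 − e = 3 − 8 ≡ 6 (mod 11). Hence c = [2, 6, 5, 3, 0].
  Check: interpolating c through the α_i gives m(x) = 8 + 1·x (degree < 2) with m(α_i) = c_i for every i, so c is indeed a codeword.


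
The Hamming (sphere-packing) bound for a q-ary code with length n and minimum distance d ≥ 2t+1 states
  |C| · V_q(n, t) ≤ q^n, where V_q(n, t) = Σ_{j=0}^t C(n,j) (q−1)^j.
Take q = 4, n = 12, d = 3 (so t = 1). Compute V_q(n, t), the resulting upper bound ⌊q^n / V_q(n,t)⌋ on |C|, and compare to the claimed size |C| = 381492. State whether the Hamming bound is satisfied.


V_q(n, t) = 37, q^n = 16777216, Hamming bound = 453438, |C| = 381492 ≤ bound (satisfied).

Step 1: Compute V_q(n, t) = Σ_{j=0}^1 C(n, j) (q−1)^j.
  j = 0: C(12,0)·(3)^0 = 1·1 = 1.
  j = 1: C(12,1)·(3)^1 = 12·3 = 36.
  V_q(n, t) = 1 + 36 = 37.
Step 2: q^n = 4^12 = 16777216.
Step 3: Hamming bound ⌊q^n / V_q(n,t)⌋ = ⌊16777216/37⌋ = 453438.
Step 4: Compare |C| = 381492 to 453438: satisfied.
The claimed |C| lies below the Hamming bound.


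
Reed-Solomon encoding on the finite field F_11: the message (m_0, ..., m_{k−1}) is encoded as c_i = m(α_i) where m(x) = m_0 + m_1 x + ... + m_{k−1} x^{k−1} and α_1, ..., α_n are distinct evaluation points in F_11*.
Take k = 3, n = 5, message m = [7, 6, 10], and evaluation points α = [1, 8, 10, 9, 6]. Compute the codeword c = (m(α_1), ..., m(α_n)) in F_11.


c = [1, 2, 0, 2, 7]

Message polynomial: m(x) = 7 + 6·x + 10·x^2 (mod 11).
For each evaluation point α_i, compute m(α_i) mod 11:
  α_1 = 1: Horner steps 10 → 5 → 1, so m(1) = 1.
  α_2 = 8: Horner steps 10 → 9 → 2, so m(8) = 2.
  α_3 = 10: Horner steps 10 → 7 → 0, so m(10) = 0.
  α_4 = 9: Horner steps 10 → 8 → 2, so m(9) = 2.
  α_5 = 6: Horner steps 10 → 0 → 7, so m(6) = 7.
Codeword c = [1, 2, 0, 2, 7] ∈ F_11^5.
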